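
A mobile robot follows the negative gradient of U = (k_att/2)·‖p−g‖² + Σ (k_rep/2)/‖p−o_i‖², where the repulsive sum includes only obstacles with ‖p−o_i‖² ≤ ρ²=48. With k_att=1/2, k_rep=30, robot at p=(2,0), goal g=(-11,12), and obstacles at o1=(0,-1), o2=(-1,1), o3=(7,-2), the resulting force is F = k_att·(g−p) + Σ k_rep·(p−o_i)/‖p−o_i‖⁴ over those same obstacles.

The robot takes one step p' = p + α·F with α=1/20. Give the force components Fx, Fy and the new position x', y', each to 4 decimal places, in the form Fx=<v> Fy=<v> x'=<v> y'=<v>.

F_att = 1/2·(g−p) = 1/2·(-13,12) = (-6.5000,6.0000)
o1: d²=5 ≤ ρ²=48; F_rep = 30·(2,1)/5² = (2.4000,1.2000)
o2: d²=10 ≤ ρ²=48; F_rep = 30·(3,-1)/10² = (0.9000,-0.3000)
o3: d²=29 ≤ ρ²=48; F_rep = 30·(-5,2)/29² = (-0.1784,0.0713)
F = F_att + ΣF_rep = (-3.3784,6.9713)
p' = p + 1/20·F = (1.8311,0.3486)

Fx=-3.3784 Fy=6.9713 x'=1.8311 y'=0.3486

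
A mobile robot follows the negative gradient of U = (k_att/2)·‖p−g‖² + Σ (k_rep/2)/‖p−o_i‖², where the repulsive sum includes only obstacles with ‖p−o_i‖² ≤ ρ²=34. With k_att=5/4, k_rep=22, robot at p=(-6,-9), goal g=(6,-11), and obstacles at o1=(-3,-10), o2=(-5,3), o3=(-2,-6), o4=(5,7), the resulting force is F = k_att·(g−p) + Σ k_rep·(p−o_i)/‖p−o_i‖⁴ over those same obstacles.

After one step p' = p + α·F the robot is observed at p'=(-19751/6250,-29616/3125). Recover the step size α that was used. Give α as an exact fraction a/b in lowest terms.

α = 1/5

F_att = 5/4·(g−p) = 5/4·(12,-2) = (15.0000,-2.5000)
o1: d²=10 ≤ ρ²=34; F_rep = 22·(-3,1)/10² = (-0.6600,0.2200)
o2: d²=145 > ρ²=34 → inactive
o3: d²=25 ≤ ρ²=34; F_rep = 22·(-4,-3)/25² = (-0.1408,-0.1056)
o4: d²=377 > ρ²=34 → inactive
F = F_att + ΣF_rep = (14.1992,-2.3856)
Δp = p'−p = (2.8398,-0.4771); α = Δx/Fx = (17749/6250) / (17749/1250) = 1/5
check: Δy/Fy = (-1491/3125) / (-1491/625) = 1/5 ✓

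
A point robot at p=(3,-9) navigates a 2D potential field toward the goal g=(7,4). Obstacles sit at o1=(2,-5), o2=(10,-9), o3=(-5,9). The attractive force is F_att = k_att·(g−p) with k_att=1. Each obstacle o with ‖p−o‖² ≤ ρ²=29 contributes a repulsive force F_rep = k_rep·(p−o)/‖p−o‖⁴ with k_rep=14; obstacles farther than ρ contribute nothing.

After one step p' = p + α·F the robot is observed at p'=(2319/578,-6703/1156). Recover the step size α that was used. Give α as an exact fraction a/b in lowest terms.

α = 1/4

F_att = 1·(g−p) = 1·(4,13) = (4.0000,13.0000)
o1: d²=17 ≤ ρ²=29; F_rep = 14·(1,-4)/17² = (0.0484,-0.1938)
o2: d²=49 > ρ²=29 → inactive
o3: d²=388 > ρ²=29 → inactive
F = F_att + ΣF_rep = (4.0484,12.8062)
Δp = p'−p = (1.0121,3.2016); α = Δx/Fx = (585/578) / (1170/289) = 1/4
check: Δy/Fy = (3701/1156) / (3701/289) = 1/4 ✓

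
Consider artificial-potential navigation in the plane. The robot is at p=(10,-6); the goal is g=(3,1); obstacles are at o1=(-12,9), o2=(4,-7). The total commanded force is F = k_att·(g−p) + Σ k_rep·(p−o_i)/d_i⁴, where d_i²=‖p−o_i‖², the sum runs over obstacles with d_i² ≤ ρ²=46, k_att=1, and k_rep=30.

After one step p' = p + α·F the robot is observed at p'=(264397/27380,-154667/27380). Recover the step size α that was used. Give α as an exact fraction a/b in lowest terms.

α = 1/20

F_att = 1·(g−p) = 1·(-7,7) = (-7.0000,7.0000)
o1: d²=709 > ρ²=46 → inactive
o2: d²=37 ≤ ρ²=46; F_rep = 30·(6,1)/37² = (0.1315,0.0219)
F = F_att + ΣF_rep = (-6.8685,7.0219)
Δp = p'−p = (-0.3434,0.3511); α = Δx/Fx = (-9403/27380) / (-9403/1369) = 1/20
check: Δy/Fy = (9613/27380) / (9613/1369) = 1/20 ✓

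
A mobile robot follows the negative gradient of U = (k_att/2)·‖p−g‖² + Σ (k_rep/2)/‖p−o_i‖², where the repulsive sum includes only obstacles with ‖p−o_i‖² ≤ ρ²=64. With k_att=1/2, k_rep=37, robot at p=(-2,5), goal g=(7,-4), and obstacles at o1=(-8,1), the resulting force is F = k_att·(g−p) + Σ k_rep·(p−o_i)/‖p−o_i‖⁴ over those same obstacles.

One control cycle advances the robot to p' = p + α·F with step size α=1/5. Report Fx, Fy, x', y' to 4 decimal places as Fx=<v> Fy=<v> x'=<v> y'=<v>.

F_att = 1/2·(g−p) = 1/2·(9,-9) = (4.5000,-4.5000)
o1: d²=52 ≤ ρ²=64; F_rep = 37·(6,4)/52² = (0.0821,0.0547)
F = F_att + ΣF_rep = (4.5821,-4.4453)
p' = p + 1/5·F = (-1.0836,4.1109)

Fx=4.5821 Fy=-4.4453 x'=-1.0836 y'=4.1109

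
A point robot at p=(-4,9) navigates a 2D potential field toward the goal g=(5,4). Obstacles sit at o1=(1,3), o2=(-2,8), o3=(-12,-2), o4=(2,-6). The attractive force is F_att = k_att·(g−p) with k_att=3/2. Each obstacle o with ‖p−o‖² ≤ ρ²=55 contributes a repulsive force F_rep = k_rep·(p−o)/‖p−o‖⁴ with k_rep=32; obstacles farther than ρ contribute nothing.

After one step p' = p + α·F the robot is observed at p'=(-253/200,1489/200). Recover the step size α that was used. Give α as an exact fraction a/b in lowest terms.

α = 1/4

F_att = 3/2·(g−p) = 3/2·(9,-5) = (13.5000,-7.5000)
o1: d²=61 > ρ²=55 → inactive
o2: d²=5 ≤ ρ²=55; F_rep = 32·(-2,1)/5² = (-2.5600,1.2800)
o3: d²=185 > ρ²=55 → inactive
o4: d²=261 > ρ²=55 → inactive
F = F_att + ΣF_rep = (10.9400,-6.2200)
Δp = p'−p = (2.7350,-1.5550); α = Δx/Fx = (547/200) / (547/50) = 1/4
check: Δy/Fy = (-311/200) / (-311/50) = 1/4 ✓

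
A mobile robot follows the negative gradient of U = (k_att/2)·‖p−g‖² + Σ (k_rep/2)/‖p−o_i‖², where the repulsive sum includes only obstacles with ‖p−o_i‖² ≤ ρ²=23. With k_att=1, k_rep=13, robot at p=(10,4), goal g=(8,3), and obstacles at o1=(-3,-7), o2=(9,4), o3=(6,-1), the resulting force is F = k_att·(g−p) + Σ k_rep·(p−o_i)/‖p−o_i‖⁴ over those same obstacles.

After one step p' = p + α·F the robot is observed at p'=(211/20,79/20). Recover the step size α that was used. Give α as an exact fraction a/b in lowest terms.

F_att = 1·(g−p) = 1·(-2,-1) = (-2.0000,-1.0000)
o1: d²=290 > ρ²=23 → inactive
o2: d²=1 ≤ ρ²=23; F_rep = 13·(1,0)/1² = (13.0000,0.0000)
o3: d²=41 > ρ²=23 → inactive
F = F_att + ΣF_rep = (11.0000,-1.0000)
Δp = p'−p = (0.5500,-0.0500); α = Δx/Fx = (11/20) / (11) = 1/20
check: Δy/Fy = (-1/20) / (-1) = 1/20 ✓

α = 1/20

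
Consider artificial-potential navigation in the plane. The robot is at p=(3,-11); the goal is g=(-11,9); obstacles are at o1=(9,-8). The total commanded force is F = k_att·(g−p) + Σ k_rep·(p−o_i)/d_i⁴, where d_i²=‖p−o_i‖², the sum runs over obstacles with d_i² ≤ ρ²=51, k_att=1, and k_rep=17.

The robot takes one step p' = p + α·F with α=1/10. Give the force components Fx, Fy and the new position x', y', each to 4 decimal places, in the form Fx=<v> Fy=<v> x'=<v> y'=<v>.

F_att = 1·(g−p) = 1·(-14,20) = (-14.0000,20.0000)
o1: d²=45 ≤ ρ²=51; F_rep = 17·(-6,-3)/45² = (-0.0504,-0.0252)
F = F_att + ΣF_rep = (-14.0504,19.9748)
p' = p + 1/10·F = (1.5950,-9.0025)

Fx=-14.0504 Fy=19.9748 x'=1.5950 y'=-9.0025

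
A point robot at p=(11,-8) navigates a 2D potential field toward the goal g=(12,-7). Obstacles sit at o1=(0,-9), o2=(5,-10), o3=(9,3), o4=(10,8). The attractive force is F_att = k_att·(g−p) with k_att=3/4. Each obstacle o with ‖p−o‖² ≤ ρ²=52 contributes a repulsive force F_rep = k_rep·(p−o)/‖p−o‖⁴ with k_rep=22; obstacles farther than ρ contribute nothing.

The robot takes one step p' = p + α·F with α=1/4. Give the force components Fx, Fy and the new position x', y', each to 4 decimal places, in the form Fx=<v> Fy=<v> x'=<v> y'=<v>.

F_att = 3/4·(g−p) = 3/4·(1,1) = (0.7500,0.7500)
o1: d²=122 > ρ²=52 → inactive
o2: d²=40 ≤ ρ²=52; F_rep = 22·(6,2)/40² = (0.0825,0.0275)
o3: d²=125 > ρ²=52 → inactive
o4: d²=257 > ρ²=52 → inactive
F = F_att + ΣF_rep = (0.8325,0.7775)
p' = p + 1/4·F = (11.2081,-7.8056)

Fx=0.8325 Fy=0.7775 x'=11.2081 y'=-7.8056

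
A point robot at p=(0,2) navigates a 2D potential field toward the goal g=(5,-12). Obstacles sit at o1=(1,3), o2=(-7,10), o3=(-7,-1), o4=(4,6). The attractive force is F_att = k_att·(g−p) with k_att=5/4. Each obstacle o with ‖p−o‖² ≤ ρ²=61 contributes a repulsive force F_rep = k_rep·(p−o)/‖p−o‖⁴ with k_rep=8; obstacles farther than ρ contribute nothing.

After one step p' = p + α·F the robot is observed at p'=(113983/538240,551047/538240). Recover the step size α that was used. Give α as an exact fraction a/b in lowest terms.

F_att = 5/4·(g−p) = 5/4·(5,-14) = (6.2500,-17.5000)
o1: d²=2 ≤ ρ²=61; F_rep = 8·(-1,-1)/2² = (-2.0000,-2.0000)
o2: d²=113 > ρ²=61 → inactive
o3: d²=58 ≤ ρ²=61; F_rep = 8·(7,3)/58² = (0.0166,0.0071)
o4: d²=32 ≤ ρ²=61; F_rep = 8·(-4,-4)/32² = (-0.0312,-0.0312)
F = F_att + ΣF_rep = (4.2354,-19.5241)
Δp = p'−p = (0.2118,-0.9762); α = Δx/Fx = (113983/538240) / (113983/26912) = 1/20
check: Δy/Fy = (-525433/538240) / (-525433/26912) = 1/20 ✓

α = 1/20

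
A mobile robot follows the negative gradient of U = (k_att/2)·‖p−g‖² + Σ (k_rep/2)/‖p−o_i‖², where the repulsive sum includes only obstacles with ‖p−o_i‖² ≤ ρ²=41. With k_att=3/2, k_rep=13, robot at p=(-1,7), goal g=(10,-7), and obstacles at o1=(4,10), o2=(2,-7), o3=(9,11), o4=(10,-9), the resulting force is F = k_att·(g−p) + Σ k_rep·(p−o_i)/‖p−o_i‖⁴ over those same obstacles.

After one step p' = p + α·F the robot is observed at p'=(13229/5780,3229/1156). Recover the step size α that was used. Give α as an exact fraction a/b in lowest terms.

F_att = 3/2·(g−p) = 3/2·(11,-14) = (16.5000,-21.0000)
o1: d²=34 ≤ ρ²=41; F_rep = 13·(-5,-3)/34² = (-0.0562,-0.0337)
o2: d²=205 > ρ²=41 → inactive
o3: d²=116 > ρ²=41 → inactive
o4: d²=377 > ρ²=41 → inactive
F = F_att + ΣF_rep = (16.4438,-21.0337)
Δp = p'−p = (3.2888,-4.2067); α = Δx/Fx = (19009/5780) / (19009/1156) = 1/5
check: Δy/Fy = (-4863/1156) / (-24315/1156) = 1/5 ✓

α = 1/5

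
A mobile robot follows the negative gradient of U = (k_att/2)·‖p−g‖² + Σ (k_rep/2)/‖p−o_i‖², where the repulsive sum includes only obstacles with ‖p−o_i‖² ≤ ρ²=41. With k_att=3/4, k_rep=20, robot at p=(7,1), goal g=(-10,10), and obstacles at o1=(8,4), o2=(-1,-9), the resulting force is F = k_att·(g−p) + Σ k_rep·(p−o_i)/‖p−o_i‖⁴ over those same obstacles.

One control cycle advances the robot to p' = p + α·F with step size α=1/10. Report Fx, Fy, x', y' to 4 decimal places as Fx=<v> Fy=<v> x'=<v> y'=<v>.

Fx=-12.9500 Fy=6.1500 x'=5.7050 y'=1.6150

F_att = 3/4·(g−p) = 3/4·(-17,9) = (-12.7500,6.7500)
o1: d²=10 ≤ ρ²=41; F_rep = 20·(-1,-3)/10² = (-0.2000,-0.6000)
o2: d²=164 > ρ²=41 → inactive
F = F_att + ΣF_rep = (-12.9500,6.1500)
p' = p + 1/10·F = (5.7050,1.6150)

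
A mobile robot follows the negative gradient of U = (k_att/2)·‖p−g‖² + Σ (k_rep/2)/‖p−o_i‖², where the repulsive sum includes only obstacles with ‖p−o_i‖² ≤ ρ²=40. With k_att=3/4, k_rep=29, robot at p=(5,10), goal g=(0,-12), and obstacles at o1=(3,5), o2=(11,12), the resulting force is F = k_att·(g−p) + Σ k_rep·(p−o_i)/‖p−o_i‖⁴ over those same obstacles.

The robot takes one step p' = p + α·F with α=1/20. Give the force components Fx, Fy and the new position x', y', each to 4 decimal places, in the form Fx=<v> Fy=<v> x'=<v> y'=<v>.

F_att = 3/4·(g−p) = 3/4·(-5,-22) = (-3.7500,-16.5000)
o1: d²=29 ≤ ρ²=40; F_rep = 29·(2,5)/29² = (0.0690,0.1724)
o2: d²=40 ≤ ρ²=40; F_rep = 29·(-6,-2)/40² = (-0.1087,-0.0362)
F = F_att + ΣF_rep = (-3.7898,-16.3638)
p' = p + 1/20·F = (4.8105,9.1818)

Fx=-3.7898 Fy=-16.3638 x'=4.8105 y'=9.1818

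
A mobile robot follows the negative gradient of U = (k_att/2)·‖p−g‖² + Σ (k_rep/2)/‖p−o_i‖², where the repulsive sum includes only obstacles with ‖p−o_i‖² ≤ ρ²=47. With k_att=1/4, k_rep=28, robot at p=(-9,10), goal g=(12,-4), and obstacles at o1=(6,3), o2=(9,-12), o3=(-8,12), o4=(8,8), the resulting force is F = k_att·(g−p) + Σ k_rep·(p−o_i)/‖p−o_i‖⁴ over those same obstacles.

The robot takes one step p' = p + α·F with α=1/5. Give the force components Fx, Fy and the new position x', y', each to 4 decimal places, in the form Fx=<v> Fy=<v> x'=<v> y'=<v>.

Fx=4.1300 Fy=-5.7400 x'=-8.1740 y'=8.8520

F_att = 1/4·(g−p) = 1/4·(21,-14) = (5.2500,-3.5000)
o1: d²=274 > ρ²=47 → inactive
o2: d²=808 > ρ²=47 → inactive
o3: d²=5 ≤ ρ²=47; F_rep = 28·(-1,-2)/5² = (-1.1200,-2.2400)
o4: d²=293 > ρ²=47 → inactive
F = F_att + ΣF_rep = (4.1300,-5.7400)
p' = p + 1/5·F = (-8.1740,8.8520)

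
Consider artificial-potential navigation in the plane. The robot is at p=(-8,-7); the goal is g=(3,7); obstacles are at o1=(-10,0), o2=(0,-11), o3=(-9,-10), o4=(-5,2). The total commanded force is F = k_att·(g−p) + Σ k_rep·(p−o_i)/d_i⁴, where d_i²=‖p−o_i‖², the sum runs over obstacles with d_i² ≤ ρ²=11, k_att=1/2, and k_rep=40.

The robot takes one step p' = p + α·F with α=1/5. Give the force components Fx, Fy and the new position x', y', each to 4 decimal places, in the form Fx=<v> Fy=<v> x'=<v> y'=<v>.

F_att = 1/2·(g−p) = 1/2·(11,14) = (5.5000,7.0000)
o1: d²=53 > ρ²=11 → inactive
o2: d²=80 > ρ²=11 → inactive
o3: d²=10 ≤ ρ²=11; F_rep = 40·(1,3)/10² = (0.4000,1.2000)
o4: d²=90 > ρ²=11 → inactive
F = F_att + ΣF_rep = (5.9000,8.2000)
p' = p + 1/5·F = (-6.8200,-5.3600)

Fx=5.9000 Fy=8.2000 x'=-6.8200 y'=-5.3600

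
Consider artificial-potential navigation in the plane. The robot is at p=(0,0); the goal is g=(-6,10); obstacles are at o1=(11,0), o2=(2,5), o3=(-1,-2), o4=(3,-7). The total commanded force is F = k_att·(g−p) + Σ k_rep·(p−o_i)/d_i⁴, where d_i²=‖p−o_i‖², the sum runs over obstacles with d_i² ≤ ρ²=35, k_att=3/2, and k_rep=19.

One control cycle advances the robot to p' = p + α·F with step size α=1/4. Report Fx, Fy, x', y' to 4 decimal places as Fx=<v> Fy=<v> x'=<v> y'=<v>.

Fx=-8.2852 Fy=16.4070 x'=-2.0713 y'=4.1018

F_att = 3/2·(g−p) = 3/2·(-6,10) = (-9.0000,15.0000)
o1: d²=121 > ρ²=35 → inactive
o2: d²=29 ≤ ρ²=35; F_rep = 19·(-2,-5)/29² = (-0.0452,-0.1130)
o3: d²=5 ≤ ρ²=35; F_rep = 19·(1,2)/5² = (0.7600,1.5200)
o4: d²=58 > ρ²=35 → inactive
F = F_att + ΣF_rep = (-8.2852,16.4070)
p' = p + 1/4·F = (-2.0713,4.1018)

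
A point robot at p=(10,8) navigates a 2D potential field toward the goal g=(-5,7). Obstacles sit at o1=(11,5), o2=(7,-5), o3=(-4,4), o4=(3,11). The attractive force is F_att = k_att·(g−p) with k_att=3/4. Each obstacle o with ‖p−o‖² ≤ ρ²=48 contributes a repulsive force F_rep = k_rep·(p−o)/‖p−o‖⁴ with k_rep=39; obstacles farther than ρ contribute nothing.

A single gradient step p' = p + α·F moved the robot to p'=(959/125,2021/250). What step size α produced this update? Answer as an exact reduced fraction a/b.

F_att = 3/4·(g−p) = 3/4·(-15,-1) = (-11.2500,-0.7500)
o1: d²=10 ≤ ρ²=48; F_rep = 39·(-1,3)/10² = (-0.3900,1.1700)
o2: d²=178 > ρ²=48 → inactive
o3: d²=212 > ρ²=48 → inactive
o4: d²=58 > ρ²=48 → inactive
F = F_att + ΣF_rep = (-11.6400,0.4200)
Δp = p'−p = (-2.3280,0.0840); α = Δx/Fx = (-291/125) / (-291/25) = 1/5
check: Δy/Fy = (21/250) / (21/50) = 1/5 ✓

α = 1/5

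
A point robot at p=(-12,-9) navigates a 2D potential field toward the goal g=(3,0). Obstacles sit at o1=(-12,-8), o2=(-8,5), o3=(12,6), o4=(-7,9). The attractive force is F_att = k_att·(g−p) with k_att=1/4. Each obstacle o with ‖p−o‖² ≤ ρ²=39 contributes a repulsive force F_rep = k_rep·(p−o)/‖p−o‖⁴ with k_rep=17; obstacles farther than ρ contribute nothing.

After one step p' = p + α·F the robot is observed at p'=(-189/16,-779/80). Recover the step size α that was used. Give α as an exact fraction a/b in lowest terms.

F_att = 1/4·(g−p) = 1/4·(15,9) = (3.7500,2.2500)
o1: d²=1 ≤ ρ²=39; F_rep = 17·(0,-1)/1² = (0.0000,-17.0000)
o2: d²=212 > ρ²=39 → inactive
o3: d²=801 > ρ²=39 → inactive
o4: d²=349 > ρ²=39 → inactive
F = F_att + ΣF_rep = (3.7500,-14.7500)
Δp = p'−p = (0.1875,-0.7375); α = Δx/Fx = (3/16) / (15/4) = 1/20
check: Δy/Fy = (-59/80) / (-59/4) = 1/20 ✓

α = 1/20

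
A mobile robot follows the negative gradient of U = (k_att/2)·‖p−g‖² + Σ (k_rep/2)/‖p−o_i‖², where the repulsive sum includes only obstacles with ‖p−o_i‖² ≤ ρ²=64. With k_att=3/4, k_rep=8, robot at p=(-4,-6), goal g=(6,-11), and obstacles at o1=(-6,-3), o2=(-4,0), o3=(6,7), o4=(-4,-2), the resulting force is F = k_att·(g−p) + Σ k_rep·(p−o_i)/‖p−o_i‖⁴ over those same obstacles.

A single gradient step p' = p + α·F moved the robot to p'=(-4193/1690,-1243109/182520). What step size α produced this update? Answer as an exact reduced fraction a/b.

α = 1/5

F_att = 3/4·(g−p) = 3/4·(10,-5) = (7.5000,-3.7500)
o1: d²=13 ≤ ρ²=64; F_rep = 8·(2,-3)/13² = (0.0947,-0.1420)
o2: d²=36 ≤ ρ²=64; F_rep = 8·(0,-6)/36² = (0.0000,-0.0370)
o3: d²=269 > ρ²=64 → inactive
o4: d²=16 ≤ ρ²=64; F_rep = 8·(0,-4)/16² = (0.0000,-0.1250)
F = F_att + ΣF_rep = (7.5947,-4.0540)
Δp = p'−p = (1.5189,-0.8108); α = Δx/Fx = (2567/1690) / (2567/338) = 1/5
check: Δy/Fy = (-147989/182520) / (-147989/36504) = 1/5 ✓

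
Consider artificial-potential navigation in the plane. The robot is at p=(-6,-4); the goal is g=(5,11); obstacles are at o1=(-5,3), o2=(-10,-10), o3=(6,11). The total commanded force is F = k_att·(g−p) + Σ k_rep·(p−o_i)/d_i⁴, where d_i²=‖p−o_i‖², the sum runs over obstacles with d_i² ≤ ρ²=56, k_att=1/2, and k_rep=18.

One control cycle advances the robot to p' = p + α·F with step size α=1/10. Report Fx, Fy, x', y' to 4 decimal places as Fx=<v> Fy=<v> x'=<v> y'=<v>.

Fx=5.5194 Fy=7.4895 x'=-5.4481 y'=-3.2510

F_att = 1/2·(g−p) = 1/2·(11,15) = (5.5000,7.5000)
o1: d²=50 ≤ ρ²=56; F_rep = 18·(-1,-7)/50² = (-0.0072,-0.0504)
o2: d²=52 ≤ ρ²=56; F_rep = 18·(4,6)/52² = (0.0266,0.0399)
o3: d²=369 > ρ²=56 → inactive
F = F_att + ΣF_rep = (5.5194,7.4895)
p' = p + 1/10·F = (-5.4481,-3.2510)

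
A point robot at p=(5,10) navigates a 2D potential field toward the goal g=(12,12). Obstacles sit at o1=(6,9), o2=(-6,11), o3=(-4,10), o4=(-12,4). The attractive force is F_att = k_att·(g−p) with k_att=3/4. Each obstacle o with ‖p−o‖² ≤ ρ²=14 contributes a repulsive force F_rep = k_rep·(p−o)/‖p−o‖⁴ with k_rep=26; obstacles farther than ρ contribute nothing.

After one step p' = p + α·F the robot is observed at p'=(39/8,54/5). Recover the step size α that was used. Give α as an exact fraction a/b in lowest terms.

F_att = 3/4·(g−p) = 3/4·(7,2) = (5.2500,1.5000)
o1: d²=2 ≤ ρ²=14; F_rep = 26·(-1,1)/2² = (-6.5000,6.5000)
o2: d²=122 > ρ²=14 → inactive
o3: d²=81 > ρ²=14 → inactive
o4: d²=325 > ρ²=14 → inactive
F = F_att + ΣF_rep = (-1.2500,8.0000)
Δp = p'−p = (-0.1250,0.8000); α = Δx/Fx = (-1/8) / (-5/4) = 1/10
check: Δy/Fy = (4/5) / (8) = 1/10 ✓

α = 1/10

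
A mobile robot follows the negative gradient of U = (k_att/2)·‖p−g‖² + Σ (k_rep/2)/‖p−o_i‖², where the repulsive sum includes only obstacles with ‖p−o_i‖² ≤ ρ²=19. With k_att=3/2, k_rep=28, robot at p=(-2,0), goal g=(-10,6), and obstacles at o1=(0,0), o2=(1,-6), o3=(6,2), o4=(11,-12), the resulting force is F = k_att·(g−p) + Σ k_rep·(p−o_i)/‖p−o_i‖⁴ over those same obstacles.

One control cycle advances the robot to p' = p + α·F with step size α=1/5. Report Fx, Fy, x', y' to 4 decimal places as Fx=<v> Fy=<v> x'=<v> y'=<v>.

Fx=-15.5000 Fy=9.0000 x'=-5.1000 y'=1.8000

F_att = 3/2·(g−p) = 3/2·(-8,6) = (-12.0000,9.0000)
o1: d²=4 ≤ ρ²=19; F_rep = 28·(-2,0)/4² = (-3.5000,0.0000)
o2: d²=45 > ρ²=19 → inactive
o3: d²=68 > ρ²=19 → inactive
o4: d²=313 > ρ²=19 → inactive
F = F_att + ΣF_rep = (-15.5000,9.0000)
p' = p + 1/5·F = (-5.1000,1.8000)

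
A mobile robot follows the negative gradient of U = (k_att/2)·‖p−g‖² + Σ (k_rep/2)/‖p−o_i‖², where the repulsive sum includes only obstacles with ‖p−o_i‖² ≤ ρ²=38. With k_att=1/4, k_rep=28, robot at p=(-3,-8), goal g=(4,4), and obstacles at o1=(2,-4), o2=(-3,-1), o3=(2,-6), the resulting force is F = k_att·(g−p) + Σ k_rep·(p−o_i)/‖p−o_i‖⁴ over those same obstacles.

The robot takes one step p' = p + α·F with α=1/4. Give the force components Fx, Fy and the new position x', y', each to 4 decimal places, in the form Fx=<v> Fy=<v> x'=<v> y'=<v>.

Fx=1.5835 Fy=2.9334 x'=-2.6041 y'=-7.2666

F_att = 1/4·(g−p) = 1/4·(7,12) = (1.7500,3.0000)
o1: d²=41 > ρ²=38 → inactive
o2: d²=49 > ρ²=38 → inactive
o3: d²=29 ≤ ρ²=38; F_rep = 28·(-5,-2)/29² = (-0.1665,-0.0666)
F = F_att + ΣF_rep = (1.5835,2.9334)
p' = p + 1/4·F = (-2.6041,-7.2666)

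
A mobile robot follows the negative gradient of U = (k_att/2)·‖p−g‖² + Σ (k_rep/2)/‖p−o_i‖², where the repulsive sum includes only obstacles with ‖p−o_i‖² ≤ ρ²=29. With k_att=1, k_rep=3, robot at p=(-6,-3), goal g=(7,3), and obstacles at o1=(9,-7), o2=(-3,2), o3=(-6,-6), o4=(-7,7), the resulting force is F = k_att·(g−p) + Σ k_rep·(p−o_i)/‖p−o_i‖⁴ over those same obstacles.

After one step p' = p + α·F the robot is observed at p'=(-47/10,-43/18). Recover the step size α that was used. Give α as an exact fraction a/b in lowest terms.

α = 1/10

F_att = 1·(g−p) = 1·(13,6) = (13.0000,6.0000)
o1: d²=241 > ρ²=29 → inactive
o2: d²=34 > ρ²=29 → inactive
o3: d²=9 ≤ ρ²=29; F_rep = 3·(0,3)/9² = (0.0000,0.1111)
o4: d²=101 > ρ²=29 → inactive
F = F_att + ΣF_rep = (13.0000,6.1111)
Δp = p'−p = (1.3000,0.6111); α = Δx/Fx = (13/10) / (13) = 1/10
check: Δy/Fy = (11/18) / (55/9) = 1/10 ✓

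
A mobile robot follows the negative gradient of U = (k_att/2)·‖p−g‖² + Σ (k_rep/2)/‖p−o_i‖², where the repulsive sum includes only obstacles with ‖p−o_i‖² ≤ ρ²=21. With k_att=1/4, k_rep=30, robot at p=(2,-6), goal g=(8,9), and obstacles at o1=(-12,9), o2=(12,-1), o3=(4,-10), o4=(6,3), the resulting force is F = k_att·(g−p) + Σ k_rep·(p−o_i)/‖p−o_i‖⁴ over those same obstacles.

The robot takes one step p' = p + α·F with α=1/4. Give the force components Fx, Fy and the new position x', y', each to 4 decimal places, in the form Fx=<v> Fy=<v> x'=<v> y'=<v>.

F_att = 1/4·(g−p) = 1/4·(6,15) = (1.5000,3.7500)
o1: d²=421 > ρ²=21 → inactive
o2: d²=125 > ρ²=21 → inactive
o3: d²=20 ≤ ρ²=21; F_rep = 30·(-2,4)/20² = (-0.1500,0.3000)
o4: d²=97 > ρ²=21 → inactive
F = F_att + ΣF_rep = (1.3500,4.0500)
p' = p + 1/4·F = (2.3375,-4.9875)

Fx=1.3500 Fy=4.0500 x'=2.3375 y'=-4.9875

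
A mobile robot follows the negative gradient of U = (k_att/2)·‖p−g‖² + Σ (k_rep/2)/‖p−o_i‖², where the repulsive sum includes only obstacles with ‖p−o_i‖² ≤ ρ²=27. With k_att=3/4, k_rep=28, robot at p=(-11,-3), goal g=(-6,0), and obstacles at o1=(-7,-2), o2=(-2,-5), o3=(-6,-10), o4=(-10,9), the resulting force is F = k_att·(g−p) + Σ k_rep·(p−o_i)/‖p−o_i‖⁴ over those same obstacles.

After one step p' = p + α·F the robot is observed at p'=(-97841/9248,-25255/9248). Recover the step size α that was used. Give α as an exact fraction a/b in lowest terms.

α = 1/8

F_att = 3/4·(g−p) = 3/4·(5,3) = (3.7500,2.2500)
o1: d²=17 ≤ ρ²=27; F_rep = 28·(-4,-1)/17² = (-0.3875,-0.0969)
o2: d²=85 > ρ²=27 → inactive
o3: d²=74 > ρ²=27 → inactive
o4: d²=145 > ρ²=27 → inactive
F = F_att + ΣF_rep = (3.3625,2.1531)
Δp = p'−p = (0.4203,0.2691); α = Δx/Fx = (3887/9248) / (3887/1156) = 1/8
check: Δy/Fy = (2489/9248) / (2489/1156) = 1/8 ✓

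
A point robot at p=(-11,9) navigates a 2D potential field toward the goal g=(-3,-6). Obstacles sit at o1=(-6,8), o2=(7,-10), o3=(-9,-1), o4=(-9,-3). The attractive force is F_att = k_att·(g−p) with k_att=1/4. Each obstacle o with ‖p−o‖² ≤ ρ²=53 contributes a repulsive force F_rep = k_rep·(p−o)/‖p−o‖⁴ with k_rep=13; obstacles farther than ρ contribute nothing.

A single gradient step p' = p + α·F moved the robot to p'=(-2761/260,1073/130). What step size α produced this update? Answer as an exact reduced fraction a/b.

α = 1/5

F_att = 1/4·(g−p) = 1/4·(8,-15) = (2.0000,-3.7500)
o1: d²=26 ≤ ρ²=53; F_rep = 13·(-5,1)/26² = (-0.0962,0.0192)
o2: d²=685 > ρ²=53 → inactive
o3: d²=104 > ρ²=53 → inactive
o4: d²=148 > ρ²=53 → inactive
F = F_att + ΣF_rep = (1.9038,-3.7308)
Δp = p'−p = (0.3808,-0.7462); α = Δx/Fx = (99/260) / (99/52) = 1/5
check: Δy/Fy = (-97/130) / (-97/26) = 1/5 ✓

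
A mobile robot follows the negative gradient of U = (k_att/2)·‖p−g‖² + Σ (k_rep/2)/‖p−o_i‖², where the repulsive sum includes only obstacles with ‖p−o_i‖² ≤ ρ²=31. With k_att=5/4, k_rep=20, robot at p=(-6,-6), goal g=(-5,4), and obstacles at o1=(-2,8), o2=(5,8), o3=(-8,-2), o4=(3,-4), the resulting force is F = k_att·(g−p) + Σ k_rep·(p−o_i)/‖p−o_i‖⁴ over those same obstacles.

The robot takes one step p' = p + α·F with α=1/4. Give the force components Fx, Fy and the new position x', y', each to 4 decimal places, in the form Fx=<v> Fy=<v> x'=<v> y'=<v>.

Fx=1.3500 Fy=12.3000 x'=-5.6625 y'=-2.9250

F_att = 5/4·(g−p) = 5/4·(1,10) = (1.2500,12.5000)
o1: d²=212 > ρ²=31 → inactive
o2: d²=317 > ρ²=31 → inactive
o3: d²=20 ≤ ρ²=31; F_rep = 20·(2,-4)/20² = (0.1000,-0.2000)
o4: d²=85 > ρ²=31 → inactive
F = F_att + ΣF_rep = (1.3500,12.3000)
p' = p + 1/4·F = (-5.6625,-2.9250)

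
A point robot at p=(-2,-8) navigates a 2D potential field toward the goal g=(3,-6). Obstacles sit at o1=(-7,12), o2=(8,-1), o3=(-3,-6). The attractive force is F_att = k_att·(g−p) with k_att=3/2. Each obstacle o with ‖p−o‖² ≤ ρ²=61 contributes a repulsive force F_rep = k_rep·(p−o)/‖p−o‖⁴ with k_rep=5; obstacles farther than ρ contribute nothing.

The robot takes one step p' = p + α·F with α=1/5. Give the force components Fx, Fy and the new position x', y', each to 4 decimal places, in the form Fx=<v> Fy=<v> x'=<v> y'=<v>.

F_att = 3/2·(g−p) = 3/2·(5,2) = (7.5000,3.0000)
o1: d²=425 > ρ²=61 → inactive
o2: d²=149 > ρ²=61 → inactive
o3: d²=5 ≤ ρ²=61; F_rep = 5·(1,-2)/5² = (0.2000,-0.4000)
F = F_att + ΣF_rep = (7.7000,2.6000)
p' = p + 1/5·F = (-0.4600,-7.4800)

Fx=7.7000 Fy=2.6000 x'=-0.4600 y'=-7.4800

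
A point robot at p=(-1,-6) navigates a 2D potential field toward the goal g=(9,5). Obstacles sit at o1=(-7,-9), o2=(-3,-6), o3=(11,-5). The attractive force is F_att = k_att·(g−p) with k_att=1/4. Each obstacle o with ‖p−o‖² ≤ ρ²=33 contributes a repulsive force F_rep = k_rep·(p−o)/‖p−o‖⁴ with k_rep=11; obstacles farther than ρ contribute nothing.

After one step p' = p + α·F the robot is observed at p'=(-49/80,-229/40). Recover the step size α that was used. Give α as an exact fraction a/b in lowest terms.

α = 1/10

F_att = 1/4·(g−p) = 1/4·(10,11) = (2.5000,2.7500)
o1: d²=45 > ρ²=33 → inactive
o2: d²=4 ≤ ρ²=33; F_rep = 11·(2,0)/4² = (1.3750,0.0000)
o3: d²=145 > ρ²=33 → inactive
F = F_att + ΣF_rep = (3.8750,2.7500)
Δp = p'−p = (0.3875,0.2750); α = Δx/Fx = (31/80) / (31/8) = 1/10
check: Δy/Fy = (11/40) / (11/4) = 1/10 ✓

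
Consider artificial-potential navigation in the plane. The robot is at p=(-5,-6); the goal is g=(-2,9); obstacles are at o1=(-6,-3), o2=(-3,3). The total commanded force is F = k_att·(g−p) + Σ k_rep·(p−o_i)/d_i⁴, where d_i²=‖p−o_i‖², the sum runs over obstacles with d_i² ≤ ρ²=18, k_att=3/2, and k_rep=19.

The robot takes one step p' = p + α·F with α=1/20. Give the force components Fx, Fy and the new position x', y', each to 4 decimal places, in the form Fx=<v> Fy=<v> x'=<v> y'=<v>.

F_att = 3/2·(g−p) = 3/2·(3,15) = (4.5000,22.5000)
o1: d²=10 ≤ ρ²=18; F_rep = 19·(1,-3)/10² = (0.1900,-0.5700)
o2: d²=85 > ρ²=18 → inactive
F = F_att + ΣF_rep = (4.6900,21.9300)
p' = p + 1/20·F = (-4.7655,-4.9035)

Fx=4.6900 Fy=21.9300 x'=-4.7655 y'=-4.9035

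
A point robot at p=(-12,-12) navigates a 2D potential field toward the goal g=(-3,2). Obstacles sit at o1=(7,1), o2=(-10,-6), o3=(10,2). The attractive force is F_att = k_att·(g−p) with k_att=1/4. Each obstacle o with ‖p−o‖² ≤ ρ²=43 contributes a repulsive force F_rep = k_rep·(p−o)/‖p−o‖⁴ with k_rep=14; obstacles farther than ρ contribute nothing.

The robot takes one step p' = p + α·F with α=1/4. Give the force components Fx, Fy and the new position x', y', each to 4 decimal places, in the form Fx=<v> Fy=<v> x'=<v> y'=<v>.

F_att = 1/4·(g−p) = 1/4·(9,14) = (2.2500,3.5000)
o1: d²=530 > ρ²=43 → inactive
o2: d²=40 ≤ ρ²=43; F_rep = 14·(-2,-6)/40² = (-0.0175,-0.0525)
o3: d²=680 > ρ²=43 → inactive
F = F_att + ΣF_rep = (2.2325,3.4475)
p' = p + 1/4·F = (-11.4419,-11.1381)

Fx=2.2325 Fy=3.4475 x'=-11.4419 y'=-11.1381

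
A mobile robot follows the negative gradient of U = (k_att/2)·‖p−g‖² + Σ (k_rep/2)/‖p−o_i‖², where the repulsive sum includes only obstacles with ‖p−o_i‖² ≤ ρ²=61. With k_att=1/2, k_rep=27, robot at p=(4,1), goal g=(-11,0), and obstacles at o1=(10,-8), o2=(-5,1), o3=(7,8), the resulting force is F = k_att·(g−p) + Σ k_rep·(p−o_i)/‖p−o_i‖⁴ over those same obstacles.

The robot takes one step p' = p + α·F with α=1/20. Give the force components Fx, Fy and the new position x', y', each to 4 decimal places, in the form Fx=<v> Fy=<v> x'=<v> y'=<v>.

Fx=-7.5241 Fy=-0.5562 x'=3.6238 y'=0.9722

F_att = 1/2·(g−p) = 1/2·(-15,-1) = (-7.5000,-0.5000)
o1: d²=117 > ρ²=61 → inactive
o2: d²=81 > ρ²=61 → inactive
o3: d²=58 ≤ ρ²=61; F_rep = 27·(-3,-7)/58² = (-0.0241,-0.0562)
F = F_att + ΣF_rep = (-7.5241,-0.5562)
p' = p + 1/20·F = (3.6238,0.9722)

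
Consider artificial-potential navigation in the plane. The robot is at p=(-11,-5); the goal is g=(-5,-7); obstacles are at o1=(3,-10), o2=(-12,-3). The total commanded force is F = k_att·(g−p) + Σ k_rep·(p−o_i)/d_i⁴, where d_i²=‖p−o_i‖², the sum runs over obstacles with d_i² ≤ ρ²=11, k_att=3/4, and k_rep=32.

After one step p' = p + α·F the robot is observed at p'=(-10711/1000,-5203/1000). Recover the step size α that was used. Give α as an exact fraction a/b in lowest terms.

α = 1/20

F_att = 3/4·(g−p) = 3/4·(6,-2) = (4.5000,-1.5000)
o1: d²=221 > ρ²=11 → inactive
o2: d²=5 ≤ ρ²=11; F_rep = 32·(1,-2)/5² = (1.2800,-2.5600)
F = F_att + ΣF_rep = (5.7800,-4.0600)
Δp = p'−p = (0.2890,-0.2030); α = Δx/Fx = (289/1000) / (289/50) = 1/20
check: Δy/Fy = (-203/1000) / (-203/50) = 1/20 ✓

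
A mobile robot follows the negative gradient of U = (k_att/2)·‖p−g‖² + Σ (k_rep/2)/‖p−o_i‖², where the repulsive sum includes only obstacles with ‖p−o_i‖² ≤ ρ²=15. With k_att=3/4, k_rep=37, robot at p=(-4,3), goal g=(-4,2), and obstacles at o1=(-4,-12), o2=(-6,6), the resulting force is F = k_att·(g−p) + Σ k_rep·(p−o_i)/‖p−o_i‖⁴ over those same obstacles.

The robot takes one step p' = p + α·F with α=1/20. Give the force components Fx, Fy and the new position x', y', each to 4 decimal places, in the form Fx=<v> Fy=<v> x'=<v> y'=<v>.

F_att = 3/4·(g−p) = 3/4·(0,-1) = (0.0000,-0.7500)
o1: d²=225 > ρ²=15 → inactive
o2: d²=13 ≤ ρ²=15; F_rep = 37·(2,-3)/13² = (0.4379,-0.6568)
F = F_att + ΣF_rep = (0.4379,-1.4068)
p' = p + 1/20·F = (-3.9781,2.9297)

Fx=0.4379 Fy=-1.4068 x'=-3.9781 y'=2.9297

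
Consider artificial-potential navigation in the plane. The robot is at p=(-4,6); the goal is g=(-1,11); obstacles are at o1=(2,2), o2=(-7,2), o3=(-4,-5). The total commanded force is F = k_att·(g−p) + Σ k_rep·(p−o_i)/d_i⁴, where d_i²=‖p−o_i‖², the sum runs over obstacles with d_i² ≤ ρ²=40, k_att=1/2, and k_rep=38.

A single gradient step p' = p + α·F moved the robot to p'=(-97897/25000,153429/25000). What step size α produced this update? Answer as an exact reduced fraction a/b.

F_att = 1/2·(g−p) = 1/2·(3,5) = (1.5000,2.5000)
o1: d²=52 > ρ²=40 → inactive
o2: d²=25 ≤ ρ²=40; F_rep = 38·(3,4)/25² = (0.1824,0.2432)
o3: d²=121 > ρ²=40 → inactive
F = F_att + ΣF_rep = (1.6824,2.7432)
Δp = p'−p = (0.0841,0.1372); α = Δx/Fx = (2103/25000) / (2103/1250) = 1/20
check: Δy/Fy = (3429/25000) / (3429/1250) = 1/20 ✓

α = 1/20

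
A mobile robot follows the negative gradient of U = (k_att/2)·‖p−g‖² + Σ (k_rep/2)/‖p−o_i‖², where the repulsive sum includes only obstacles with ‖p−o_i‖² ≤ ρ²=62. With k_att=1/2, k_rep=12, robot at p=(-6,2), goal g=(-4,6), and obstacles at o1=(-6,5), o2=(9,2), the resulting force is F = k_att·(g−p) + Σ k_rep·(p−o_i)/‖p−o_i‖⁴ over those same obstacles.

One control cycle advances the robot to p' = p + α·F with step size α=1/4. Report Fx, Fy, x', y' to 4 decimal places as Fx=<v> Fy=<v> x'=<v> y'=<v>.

Fx=1.0000 Fy=1.5556 x'=-5.7500 y'=2.3889

F_att = 1/2·(g−p) = 1/2·(2,4) = (1.0000,2.0000)
o1: d²=9 ≤ ρ²=62; F_rep = 12·(0,-3)/9² = (0.0000,-0.4444)
o2: d²=225 > ρ²=62 → inactive
F = F_att + ΣF_rep = (1.0000,1.5556)
p' = p + 1/4·F = (-5.7500,2.3889)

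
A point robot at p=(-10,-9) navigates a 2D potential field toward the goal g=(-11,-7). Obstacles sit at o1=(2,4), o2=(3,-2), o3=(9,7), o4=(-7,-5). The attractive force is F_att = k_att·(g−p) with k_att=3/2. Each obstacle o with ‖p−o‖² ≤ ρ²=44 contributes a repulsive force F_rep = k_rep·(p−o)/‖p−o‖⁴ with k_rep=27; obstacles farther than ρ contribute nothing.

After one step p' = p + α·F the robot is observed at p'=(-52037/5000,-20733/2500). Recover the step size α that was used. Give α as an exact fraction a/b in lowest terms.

α = 1/4

F_att = 3/2·(g−p) = 3/2·(-1,2) = (-1.5000,3.0000)
o1: d²=313 > ρ²=44 → inactive
o2: d²=218 > ρ²=44 → inactive
o3: d²=617 > ρ²=44 → inactive
o4: d²=25 ≤ ρ²=44; F_rep = 27·(-3,-4)/25² = (-0.1296,-0.1728)
F = F_att + ΣF_rep = (-1.6296,2.8272)
Δp = p'−p = (-0.4074,0.7068); α = Δx/Fx = (-2037/5000) / (-2037/1250) = 1/4
check: Δy/Fy = (1767/2500) / (1767/625) = 1/4 ✓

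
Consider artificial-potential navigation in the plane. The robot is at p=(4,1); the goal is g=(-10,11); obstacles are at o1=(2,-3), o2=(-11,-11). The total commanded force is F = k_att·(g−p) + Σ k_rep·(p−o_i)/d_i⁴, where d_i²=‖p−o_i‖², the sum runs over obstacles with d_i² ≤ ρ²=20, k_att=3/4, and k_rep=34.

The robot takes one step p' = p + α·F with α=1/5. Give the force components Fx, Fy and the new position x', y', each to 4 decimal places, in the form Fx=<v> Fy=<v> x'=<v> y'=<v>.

Fx=-10.3300 Fy=7.8400 x'=1.9340 y'=2.5680

F_att = 3/4·(g−p) = 3/4·(-14,10) = (-10.5000,7.5000)
o1: d²=20 ≤ ρ²=20; F_rep = 34·(2,4)/20² = (0.1700,0.3400)
o2: d²=369 > ρ²=20 → inactive
F = F_att + ΣF_rep = (-10.3300,7.8400)
p' = p + 1/5·F = (1.9340,2.5680)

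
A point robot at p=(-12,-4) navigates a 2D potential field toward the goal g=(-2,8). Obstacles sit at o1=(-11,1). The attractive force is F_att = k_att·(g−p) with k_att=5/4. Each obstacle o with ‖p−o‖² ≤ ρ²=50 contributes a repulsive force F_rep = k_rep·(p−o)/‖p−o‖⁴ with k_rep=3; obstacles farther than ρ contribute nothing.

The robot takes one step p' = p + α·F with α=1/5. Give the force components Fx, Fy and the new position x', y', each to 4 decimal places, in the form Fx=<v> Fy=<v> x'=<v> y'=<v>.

F_att = 5/4·(g−p) = 5/4·(10,12) = (12.5000,15.0000)
o1: d²=26 ≤ ρ²=50; F_rep = 3·(-1,-5)/26² = (-0.0044,-0.0222)
F = F_att + ΣF_rep = (12.4956,14.9778)
p' = p + 1/5·F = (-9.5009,-1.0044)

Fx=12.4956 Fy=14.9778 x'=-9.5009 y'=-1.0044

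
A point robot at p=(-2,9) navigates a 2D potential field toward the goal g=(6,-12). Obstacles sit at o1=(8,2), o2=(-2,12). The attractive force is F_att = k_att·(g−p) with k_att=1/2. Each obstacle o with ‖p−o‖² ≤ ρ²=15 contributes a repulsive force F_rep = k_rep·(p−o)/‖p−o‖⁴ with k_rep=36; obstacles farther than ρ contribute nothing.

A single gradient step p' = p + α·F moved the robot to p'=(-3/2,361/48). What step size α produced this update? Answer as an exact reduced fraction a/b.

F_att = 1/2·(g−p) = 1/2·(8,-21) = (4.0000,-10.5000)
o1: d²=149 > ρ²=15 → inactive
o2: d²=9 ≤ ρ²=15; F_rep = 36·(0,-3)/9² = (0.0000,-1.3333)
F = F_att + ΣF_rep = (4.0000,-11.8333)
Δp = p'−p = (0.5000,-1.4792); α = Δx/Fx = (1/2) / (4) = 1/8
check: Δy/Fy = (-71/48) / (-71/6) = 1/8 ✓

α = 1/8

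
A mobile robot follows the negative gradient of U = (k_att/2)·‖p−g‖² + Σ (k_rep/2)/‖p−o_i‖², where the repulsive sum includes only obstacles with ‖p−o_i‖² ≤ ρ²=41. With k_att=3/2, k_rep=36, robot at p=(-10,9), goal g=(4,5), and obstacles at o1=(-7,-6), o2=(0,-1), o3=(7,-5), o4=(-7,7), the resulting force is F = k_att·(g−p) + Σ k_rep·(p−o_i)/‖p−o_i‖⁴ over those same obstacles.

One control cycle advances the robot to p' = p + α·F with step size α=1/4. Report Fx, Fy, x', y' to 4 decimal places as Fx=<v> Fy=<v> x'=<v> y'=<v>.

Fx=20.3609 Fy=-5.5740 x'=-4.9098 y'=7.6065

F_att = 3/2·(g−p) = 3/2·(14,-4) = (21.0000,-6.0000)
o1: d²=234 > ρ²=41 → inactive
o2: d²=200 > ρ²=41 → inactive
o3: d²=485 > ρ²=41 → inactive
o4: d²=13 ≤ ρ²=41; F_rep = 36·(-3,2)/13² = (-0.6391,0.4260)
F = F_att + ΣF_rep = (20.3609,-5.5740)
p' = p + 1/4·F = (-4.9098,7.6065)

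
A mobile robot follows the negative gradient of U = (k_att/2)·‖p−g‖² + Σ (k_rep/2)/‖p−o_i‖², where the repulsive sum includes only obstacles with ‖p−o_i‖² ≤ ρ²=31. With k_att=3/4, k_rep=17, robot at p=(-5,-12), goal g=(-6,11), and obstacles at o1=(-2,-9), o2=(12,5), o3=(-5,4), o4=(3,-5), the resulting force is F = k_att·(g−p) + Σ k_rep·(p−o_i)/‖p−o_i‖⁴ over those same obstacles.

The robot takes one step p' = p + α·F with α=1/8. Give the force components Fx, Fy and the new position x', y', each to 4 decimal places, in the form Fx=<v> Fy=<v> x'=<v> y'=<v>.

Fx=-0.9074 Fy=17.0926 x'=-5.1134 y'=-9.8634

F_att = 3/4·(g−p) = 3/4·(-1,23) = (-0.7500,17.2500)
o1: d²=18 ≤ ρ²=31; F_rep = 17·(-3,-3)/18² = (-0.1574,-0.1574)
o2: d²=578 > ρ²=31 → inactive
o3: d²=256 > ρ²=31 → inactive
o4: d²=113 > ρ²=31 → inactive
F = F_att + ΣF_rep = (-0.9074,17.0926)
p' = p + 1/8·F = (-5.1134,-9.8634)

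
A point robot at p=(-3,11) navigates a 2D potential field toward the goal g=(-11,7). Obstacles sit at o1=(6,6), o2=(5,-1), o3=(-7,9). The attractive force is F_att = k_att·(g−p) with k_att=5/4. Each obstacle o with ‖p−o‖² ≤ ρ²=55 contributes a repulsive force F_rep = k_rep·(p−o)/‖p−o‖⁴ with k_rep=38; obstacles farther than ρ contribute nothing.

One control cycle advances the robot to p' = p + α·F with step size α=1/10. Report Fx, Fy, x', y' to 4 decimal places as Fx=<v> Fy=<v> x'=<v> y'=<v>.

F_att = 5/4·(g−p) = 5/4·(-8,-4) = (-10.0000,-5.0000)
o1: d²=106 > ρ²=55 → inactive
o2: d²=208 > ρ²=55 → inactive
o3: d²=20 ≤ ρ²=55; F_rep = 38·(4,2)/20² = (0.3800,0.1900)
F = F_att + ΣF_rep = (-9.6200,-4.8100)
p' = p + 1/10·F = (-3.9620,10.5190)

Fx=-9.6200 Fy=-4.8100 x'=-3.9620 y'=10.5190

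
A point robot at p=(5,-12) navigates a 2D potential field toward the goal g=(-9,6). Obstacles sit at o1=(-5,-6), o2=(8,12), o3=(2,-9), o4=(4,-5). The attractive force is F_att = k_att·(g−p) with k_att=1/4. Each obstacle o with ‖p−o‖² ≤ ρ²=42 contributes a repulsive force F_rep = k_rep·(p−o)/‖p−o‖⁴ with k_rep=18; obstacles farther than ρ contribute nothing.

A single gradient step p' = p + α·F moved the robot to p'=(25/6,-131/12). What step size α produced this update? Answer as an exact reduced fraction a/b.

F_att = 1/4·(g−p) = 1/4·(-14,18) = (-3.5000,4.5000)
o1: d²=136 > ρ²=42 → inactive
o2: d²=585 > ρ²=42 → inactive
o3: d²=18 ≤ ρ²=42; F_rep = 18·(3,-3)/18² = (0.1667,-0.1667)
o4: d²=50 > ρ²=42 → inactive
F = F_att + ΣF_rep = (-3.3333,4.3333)
Δp = p'−p = (-0.8333,1.0833); α = Δx/Fx = (-5/6) / (-10/3) = 1/4
check: Δy/Fy = (13/12) / (13/3) = 1/4 ✓

α = 1/4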